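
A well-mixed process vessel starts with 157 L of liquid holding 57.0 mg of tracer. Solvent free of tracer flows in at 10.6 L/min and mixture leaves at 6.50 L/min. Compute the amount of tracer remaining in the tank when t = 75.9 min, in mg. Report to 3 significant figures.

Let m(t) be the amount of tracer. Volume: V(t) = V₀ + (Q_in − Q_out) t = 157 + 4.1000 t; V(75.9) = 468.19 L.
Species balance (pure solvent in): dm/dt = −Q_out · m/V(t).
Separate: dm/m = −Q_out dt/V(t) ⇒ ln(m/m₀) = −(Q_out/(Q_in−Q_out)) ln(V/V₀).
m = m₀ (V₀/V)^(Q_out/(Q_in−Q_out)) = 57.0 × (157/468.19)^(1.5854) = 10.083 mg.

10.1 mg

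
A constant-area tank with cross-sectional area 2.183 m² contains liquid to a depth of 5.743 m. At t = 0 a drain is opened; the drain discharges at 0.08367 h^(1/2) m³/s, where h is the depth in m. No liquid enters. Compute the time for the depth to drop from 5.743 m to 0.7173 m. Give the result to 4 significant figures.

80.86 s

With no inflow, A dh/dt = −0.08367 √h.
Separate and integrate: 2(√h − √h₀) = −(0.08367/A) t.
t = 2A(√h₀ − √h)/0.08367 = 2·2.183·(√5.743 − √0.7173)/0.08367
  = 4.36600 × (2.39646 − 0.846936) / 0.08367 = 80.8558 s.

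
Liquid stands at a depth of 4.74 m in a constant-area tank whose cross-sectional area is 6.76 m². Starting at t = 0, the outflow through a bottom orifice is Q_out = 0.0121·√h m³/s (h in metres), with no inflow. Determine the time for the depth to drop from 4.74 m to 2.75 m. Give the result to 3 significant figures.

A dh/dt = −Q_out = −0.0121 √h.
Separate and integrate: 2(√h − √h₀) = −(0.0121/A) t.
t = 2A(√h₀ − √h)/0.0121 = 2·6.76·(√4.74 − √2.75)/0.0121
  = 13.520 × (2.1772 − 1.6583) / 0.0121 = 579.73 s.

580 s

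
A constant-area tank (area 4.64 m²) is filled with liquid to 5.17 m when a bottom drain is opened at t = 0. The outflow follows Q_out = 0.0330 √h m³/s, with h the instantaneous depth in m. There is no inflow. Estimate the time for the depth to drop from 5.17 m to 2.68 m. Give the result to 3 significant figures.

179 s

A dh/dt = −Q_out = −0.0330 √h.
∫ h^(−1/2) dh = −(0.0330/A) ∫ dt, giving 2√h = 2√h₀ − (0.0330/A) t.
t = 2A(√h₀ − √h)/0.0330 = 2·4.64·(√5.17 − √2.68)/0.0330
  = 9.2800 × (2.2738 − 1.6371) / 0.0330 = 179.05 s.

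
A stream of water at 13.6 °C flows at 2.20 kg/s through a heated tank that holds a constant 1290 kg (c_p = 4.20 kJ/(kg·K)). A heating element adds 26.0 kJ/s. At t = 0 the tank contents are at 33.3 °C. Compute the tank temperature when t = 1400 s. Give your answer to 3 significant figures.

M c_p dT/dt = ṁ c_p (T_in − T) + Q̇.
Rearrange: dT/dt = (T_ss − T)/τ with τ = M/ṁ = 586.36 s and T_ss = T_in + Q̇/(ṁ c_p) = 16.414 °C.
Solution: T(t) = T_ss + (T₀ − T_ss) e^(−t/τ).
T(1400) = 16.414 + (16.886)·e^(−1400/586.36) = 16.414 + (16.886)·0.091850 = 17.965 °C.

18.0 °C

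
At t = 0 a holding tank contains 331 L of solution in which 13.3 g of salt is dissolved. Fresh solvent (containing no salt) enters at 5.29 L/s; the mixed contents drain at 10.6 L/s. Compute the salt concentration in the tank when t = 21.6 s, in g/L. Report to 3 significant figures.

Let m(t) be the amount of salt. Volume: V(t) = V₀ + (Q_in − Q_out) t = 331 − 5.3100 t; V(21.6) = 216.30 L.
Species balance (pure solvent in): dm/dt = −Q_out · m/V(t).
Separate: dm/m = −Q_out dt/V(t) ⇒ ln(m/m₀) = −(Q_out/(Q_in−Q_out)) ln(V/V₀).
m = m₀ (V₀/V)^(Q_out/(Q_in−Q_out)) = 13.3 × (331/216.30)^(-1.9962) = 5.6888 g.
C = m/V = 5.6888/216.30 = 0.026300 g/L.

0.0263 g/L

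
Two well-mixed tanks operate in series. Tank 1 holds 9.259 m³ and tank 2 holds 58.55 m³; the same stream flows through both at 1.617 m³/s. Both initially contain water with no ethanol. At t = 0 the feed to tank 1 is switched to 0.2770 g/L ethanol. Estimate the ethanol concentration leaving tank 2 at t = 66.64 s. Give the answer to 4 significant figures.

Each tank obeys Vᵢ dCᵢ/dt = Q(Cᵢ₋₁ − Cᵢ), so τᵢ = Vᵢ/Q.
τ₁ = 9.259/1.617 = 5.72604 s; τ₂ = 58.55/1.617 = 36.2090 s.
Solving the cascade with C₁(0)=C₂(0)=0 gives C₂(t) = C_in[1 − (τ₁ e^(−t/τ₁) − τ₂ e^(−t/τ₂))/(τ₁ − τ₂)].
At t = 66.64: e^(−t/τ₁) = 8.82370e-06, e^(−t/τ₂) = 0.158750.
C₂ = 0.2770·[1 − (5.72604·8.82370e-06 − 36.2090·0.158750)/(-30.4830)] = 0.2770·0.811432 = 0.224767 g/L.

0.2248 g/L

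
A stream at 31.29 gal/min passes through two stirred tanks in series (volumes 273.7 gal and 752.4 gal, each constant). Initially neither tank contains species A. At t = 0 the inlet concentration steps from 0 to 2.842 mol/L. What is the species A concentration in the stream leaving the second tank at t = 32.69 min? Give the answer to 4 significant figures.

1.734 mol/L

Time constants: τᵢ = Vᵢ/Q for each well-mixed tank.
τ₁ = 273.7/31.29 = 8.74720 min; τ₂ = 752.4/31.29 = 24.0460 min.
Solving the cascade with C₁(0)=C₂(0)=0 gives C₂(t) = C_in[1 − (τ₁ e^(−t/τ₁) − τ₂ e^(−t/τ₂))/(τ₁ − τ₂)].
At t = 32.69: e^(−t/τ₁) = 0.0238208, e^(−t/τ₂) = 0.256795.
C₂ = 2.842·[1 − (8.74720·0.0238208 − 24.0460·0.256795)/(-15.2988)] = 2.842·0.610000 = 1.73362 mol/L.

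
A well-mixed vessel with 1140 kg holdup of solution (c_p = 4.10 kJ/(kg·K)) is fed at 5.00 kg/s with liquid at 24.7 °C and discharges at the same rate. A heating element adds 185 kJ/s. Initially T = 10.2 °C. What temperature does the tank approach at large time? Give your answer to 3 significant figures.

M c_p dT/dt = ṁ c_p (T_in − T) + Q̇.
At steady state dT/dt = 0 ⇒ T_ss = T_in + Q̇/(ṁ c_p) = 24.7 + 185/(5.00·4.10) = 33.724 °C.

33.7 °C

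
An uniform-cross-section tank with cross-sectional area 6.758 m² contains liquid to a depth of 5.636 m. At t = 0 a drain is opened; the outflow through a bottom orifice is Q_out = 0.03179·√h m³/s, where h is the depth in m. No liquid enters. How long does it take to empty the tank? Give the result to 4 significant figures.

A dh/dt = −Q_out = −0.03179 √h.
∫ h^(−1/2) dh = −(0.03179/A) ∫ dt, giving 2√h = 2√h₀ − (0.03179/A) t.
Tank is empty when √h = 0: t_empty = 2A√h₀/0.03179.
t_empty = 2·6.758·√5.636/0.03179 = 13.5160·2.37403/0.03179 = 1009.35 s.

1009 s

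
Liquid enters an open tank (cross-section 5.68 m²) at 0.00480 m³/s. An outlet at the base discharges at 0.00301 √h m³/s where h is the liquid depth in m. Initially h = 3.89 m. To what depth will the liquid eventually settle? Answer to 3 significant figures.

A dh/dt = Q_in − 0.00301 √h. Steady state requires inflow = outflow:
Q_in = 0.00301 √h_ss ⇒ √h_ss = 0.00480/0.00301 = 1.5947.
h_ss = 1.5947² = 2.5430 m. (Since h₀ = 3.89 m > h_ss, the level will fall toward this value.)

2.54 m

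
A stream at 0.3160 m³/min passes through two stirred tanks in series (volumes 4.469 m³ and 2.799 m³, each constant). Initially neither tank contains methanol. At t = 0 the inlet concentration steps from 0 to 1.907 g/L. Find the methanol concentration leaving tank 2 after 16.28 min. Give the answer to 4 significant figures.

Each tank obeys Vᵢ dCᵢ/dt = Q(Cᵢ₋₁ − Cᵢ), so τᵢ = Vᵢ/Q.
τ₁ = 4.469/0.3160 = 14.1424 min; τ₂ = 2.799/0.3160 = 8.85759 min.
Solving the cascade with C₁(0)=C₂(0)=0 gives C₂(t) = C_in[1 − (τ₁ e^(−t/τ₁) − τ₂ e^(−t/τ₂))/(τ₁ − τ₂)].
At t = 16.28: e^(−t/τ₁) = 0.316274, e^(−t/τ₂) = 0.159140.
C₂ = 1.907·[1 − (14.1424·0.316274 − 8.85759·0.159140)/(5.28481)] = 1.907·0.420363 = 0.801633 g/L.

0.8016 g/L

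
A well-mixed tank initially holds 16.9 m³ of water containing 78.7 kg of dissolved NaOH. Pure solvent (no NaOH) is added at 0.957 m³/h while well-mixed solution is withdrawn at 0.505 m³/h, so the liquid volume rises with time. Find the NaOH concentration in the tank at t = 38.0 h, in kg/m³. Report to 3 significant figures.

1.05 kg/m³

Let m(t) be the amount of NaOH. Volume: V(t) = V₀ + (Q_in − Q_out) t = 16.9 + 0.45200 t; V(38.0) = 34.076 m³.
Solute balance: dm/dt = 0 − Q_out C = −Q_out m/V(t).
dm/m = −Q_out dt/(V₀ + 0.45200 t); integrating gives ln(m/m₀) = −(Q_out/(Q_in−Q_out)) ln(V/V₀).
m = m₀ (V₀/V)^(Q_out/(Q_in−Q_out)) = 78.7 × (16.9/34.076)^(1.1173) = 35.950 kg.
C = m/V = 35.950/34.076 = 1.0550 kg/m³.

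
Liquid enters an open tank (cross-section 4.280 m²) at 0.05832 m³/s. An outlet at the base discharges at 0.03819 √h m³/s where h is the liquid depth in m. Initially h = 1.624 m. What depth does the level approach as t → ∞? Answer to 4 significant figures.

Mass balance (ρ constant): A dh/dt = Q_in − 0.03819 √h. At steady state dh/dt = 0:
Q_in = 0.03819 √h_ss ⇒ √h_ss = 0.05832/0.03819 = 1.52710.
h_ss = 1.52710² = 2.33204 m. (Since h₀ = 1.624 m < h_ss, the level will rise toward this value.)

2.332 m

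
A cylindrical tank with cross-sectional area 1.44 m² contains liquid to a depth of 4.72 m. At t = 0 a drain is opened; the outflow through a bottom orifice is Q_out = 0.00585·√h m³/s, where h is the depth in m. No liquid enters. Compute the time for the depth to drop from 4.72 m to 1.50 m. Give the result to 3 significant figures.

467 s

With no inflow, A dh/dt = −0.00585 √h.
∫ h^(−1/2) dh = −(0.00585/A) ∫ dt, giving 2√h = 2√h₀ − (0.00585/A) t.
t = 2A(√h₀ − √h)/0.00585 = 2·1.44·(√4.72 − √1.50)/0.00585
  = 2.8800 × (2.1726 − 1.2247) / 0.00585 = 466.61 s.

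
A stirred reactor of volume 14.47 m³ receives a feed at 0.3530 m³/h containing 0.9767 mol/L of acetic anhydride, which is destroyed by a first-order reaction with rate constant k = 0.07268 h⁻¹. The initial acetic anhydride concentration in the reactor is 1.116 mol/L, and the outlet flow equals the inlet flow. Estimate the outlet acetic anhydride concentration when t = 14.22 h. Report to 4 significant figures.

Species balance: V dC/dt = Q C_in − Q C − k V C.
dC/dt = (Q/V) C_in − (Q/V + k) C; effective rate a = Q/V + k = 0.0243953 + 0.07268 = 0.0970753 h⁻¹.
C_ss = Q C_in/(Q + kV) = 0.245448 mol/L; C(t) = C_ss + (C₀ − C_ss) e^(−a t).
C(14.22) = 0.245448 + (0.870552)·e^(−0.0970753·14.22) = 0.245448 + (0.870552)·0.251475 = 0.464370 mol/L.

0.4644 mol/L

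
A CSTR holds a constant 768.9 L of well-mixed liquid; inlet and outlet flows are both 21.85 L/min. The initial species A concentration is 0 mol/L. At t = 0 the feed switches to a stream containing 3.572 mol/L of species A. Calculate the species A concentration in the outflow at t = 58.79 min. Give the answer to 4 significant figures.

Accumulation = in − out for the solute gives V dC/dt = Q(C_in − C).
Time constant τ = V/Q = 768.9/21.85 = 35.1899 min.
Solution: C(t) = C_in + (C₀ − C_in) e^(−t/τ).
C(58.79) = 3.572 + (0 − 3.572)·e^(−58.79/35.1899) = 3.572 + (-3.57200)·0.188125 = 2.90002 mol/L.

2.900 mol/L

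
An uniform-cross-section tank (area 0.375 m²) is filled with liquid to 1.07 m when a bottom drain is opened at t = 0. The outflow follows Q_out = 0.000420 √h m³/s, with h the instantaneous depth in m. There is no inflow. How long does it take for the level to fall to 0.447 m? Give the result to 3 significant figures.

653 s

Volume balance on the tank: A dh/dt = −0.000420 √h.
Separate and integrate: 2(√h − √h₀) = −(0.000420/A) t.
t = 2A(√h₀ − √h)/0.000420 = 2·0.375·(√1.07 − √0.447)/0.000420
  = 0.75000 × (1.0344 − 0.66858) / 0.000420 = 653.26 s.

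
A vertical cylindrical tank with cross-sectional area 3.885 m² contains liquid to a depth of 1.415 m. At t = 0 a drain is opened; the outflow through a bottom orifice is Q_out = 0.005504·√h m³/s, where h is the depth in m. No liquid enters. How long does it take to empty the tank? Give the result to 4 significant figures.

1679 s

A dh/dt = −Q_out = −0.005504 √h.
Separate and integrate: 2(√h − √h₀) = −(0.005504/A) t.
Tank is empty when √h = 0: t_empty = 2A√h₀/0.005504.
t_empty = 2·3.885·√1.415/0.005504 = 7.77000·1.18954/0.005504 = 1679.27 s.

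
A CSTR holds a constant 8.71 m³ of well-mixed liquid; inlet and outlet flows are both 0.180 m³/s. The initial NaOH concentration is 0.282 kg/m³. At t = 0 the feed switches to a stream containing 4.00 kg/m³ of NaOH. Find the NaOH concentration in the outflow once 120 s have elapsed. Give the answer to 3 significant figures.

3.69 kg/m³

Accumulation = in − out for the solute gives V dC/dt = Q(C_in − C).
Time constant τ = V/Q = 8.71/0.180 = 48.389 s.
Solution: C(t) = C_in + (C₀ − C_in) e^(−t/τ).
C(120) = 4.00 + (0.282 − 4.00)·e^(−120/48.389) = 4.00 + (-3.7180)·0.083751 = 3.6886 kg/m³.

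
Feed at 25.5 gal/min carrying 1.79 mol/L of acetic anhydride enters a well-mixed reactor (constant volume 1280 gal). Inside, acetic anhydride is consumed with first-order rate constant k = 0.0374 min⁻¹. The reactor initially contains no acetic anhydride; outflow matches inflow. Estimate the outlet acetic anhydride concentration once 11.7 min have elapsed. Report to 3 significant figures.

0.304 mol/L

V dC/dt = Q(C_in − C) − k V C.
dC/dt = (Q/V) C_in − (Q/V + k) C; effective rate a = Q/V + k = 0.019922 + 0.0374 = 0.057322 min⁻¹.
C_ss = Q C_in/(Q + kV) = 0.62210 mol/L; C(t) = C_ss + (C₀ − C_ss) e^(−a t).
C(11.7) = 0.62210 + (-0.62210)·e^(−0.057322·11.7) = 0.62210 + (-0.62210)·0.51137 = 0.30398 mol/L.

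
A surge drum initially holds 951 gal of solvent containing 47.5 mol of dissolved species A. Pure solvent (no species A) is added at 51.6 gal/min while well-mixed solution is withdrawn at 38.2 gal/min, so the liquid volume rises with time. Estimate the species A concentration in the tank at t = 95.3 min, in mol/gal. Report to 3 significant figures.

0.00188 mol/gal

Let m(t) be the amount of species A. Volume: V(t) = V₀ + (Q_in − Q_out) t = 951 + 13.400 t; V(95.3) = 2228.0 gal.
Solute balance: dm/dt = 0 − Q_out C = −Q_out m/V(t).
Separate: dm/m = −Q_out dt/V(t) ⇒ ln(m/m₀) = −(Q_out/(Q_in−Q_out)) ln(V/V₀).
m = m₀ (V₀/V)^(Q_out/(Q_in−Q_out)) = 47.5 × (951/2228.0)^(2.8507) = 4.1943 mol.
C = m/V = 4.1943/2228.0 = 0.0018825 mol/gal.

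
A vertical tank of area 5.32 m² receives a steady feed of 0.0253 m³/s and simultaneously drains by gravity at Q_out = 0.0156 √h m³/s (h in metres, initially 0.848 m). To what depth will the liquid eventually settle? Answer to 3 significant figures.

2.63 m

A dh/dt = Q_in − 0.0156 √h. Steady state requires inflow = outflow:
Q_in = 0.0156 √h_ss ⇒ √h_ss = 0.0253/0.0156 = 1.6218.
h_ss = 1.6218² = 2.6302 m. (Since h₀ = 0.848 m < h_ss, the level will rise toward this value.)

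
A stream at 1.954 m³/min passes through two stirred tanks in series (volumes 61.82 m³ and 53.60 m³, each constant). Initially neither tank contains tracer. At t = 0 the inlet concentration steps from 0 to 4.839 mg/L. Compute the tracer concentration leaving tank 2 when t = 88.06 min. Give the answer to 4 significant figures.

3.862 mg/L

Each tank obeys Vᵢ dCᵢ/dt = Q(Cᵢ₋₁ − Cᵢ), so τᵢ = Vᵢ/Q.
τ₁ = 61.82/1.954 = 31.6377 min; τ₂ = 53.60/1.954 = 27.4309 min.
Solving the cascade with C₁(0)=C₂(0)=0 gives C₂(t) = C_in[1 − (τ₁ e^(−t/τ₁) − τ₂ e^(−t/τ₂))/(τ₁ − τ₂)].
At t = 88.06: e^(−t/τ₁) = 0.0618285, e^(−t/τ₂) = 0.0403466.
C₂ = 4.839·[1 − (31.6377·0.0618285 − 27.4309·0.0403466)/(4.20676)] = 4.839·0.798095 = 3.86198 mg/L.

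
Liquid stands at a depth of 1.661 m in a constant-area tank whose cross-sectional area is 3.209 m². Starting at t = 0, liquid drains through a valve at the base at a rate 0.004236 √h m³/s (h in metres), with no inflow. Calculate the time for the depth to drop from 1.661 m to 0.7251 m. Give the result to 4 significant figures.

662.5 s

With no inflow, A dh/dt = −0.004236 √h.
Separate and integrate: 2(√h − √h₀) = −(0.004236/A) t.
t = 2A(√h₀ − √h)/0.004236 = 2·3.209·(√1.661 − √0.7251)/0.004236
  = 6.41800 × (1.28880 − 0.851528) / 0.004236 = 662.511 s.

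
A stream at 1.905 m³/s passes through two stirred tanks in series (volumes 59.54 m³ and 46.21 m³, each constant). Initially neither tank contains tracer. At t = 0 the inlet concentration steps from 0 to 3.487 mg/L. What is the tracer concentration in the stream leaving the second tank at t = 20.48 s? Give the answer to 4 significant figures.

0.5950 mg/L

Each tank obeys Vᵢ dCᵢ/dt = Q(Cᵢ₋₁ − Cᵢ), so τᵢ = Vᵢ/Q.
τ₁ = 59.54/1.905 = 31.2546 s; τ₂ = 46.21/1.905 = 24.2572 s.
Tank 1: C₁ = C_in(1 − e^(−t/τ₁)). Tank 2 (τ₁ ≠ τ₂): C₂ = C_in[1 − (τ₁ e^(−t/τ₁) − τ₂ e^(−t/τ₂))/(τ₁ − τ₂)].
At t = 20.48: e^(−t/τ₁) = 0.519305, e^(−t/τ₂) = 0.429865.
C₂ = 3.487·[1 − (31.2546·0.519305 − 24.2572·0.429865)/(6.99738)] = 3.487·0.170639 = 0.595019 mg/L.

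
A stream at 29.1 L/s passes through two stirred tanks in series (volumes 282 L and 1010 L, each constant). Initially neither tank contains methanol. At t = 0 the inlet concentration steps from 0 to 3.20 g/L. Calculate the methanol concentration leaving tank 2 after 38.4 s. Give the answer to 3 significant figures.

1.76 g/L

Each tank obeys Vᵢ dCᵢ/dt = Q(Cᵢ₋₁ − Cᵢ), so τᵢ = Vᵢ/Q.
τ₁ = 282/29.1 = 9.6907 s; τ₂ = 1010/29.1 = 34.708 s.
Tank 1: C₁ = C_in(1 − e^(−t/τ₁)). Tank 2 (τ₁ ≠ τ₂): C₂ = C_in[1 − (τ₁ e^(−t/τ₁) − τ₂ e^(−t/τ₂))/(τ₁ − τ₂)].
At t = 38.4: e^(−t/τ₁) = 0.019015, e^(−t/τ₂) = 0.33076.
C₂ = 3.20·[1 − (9.6907·0.019015 − 34.708·0.33076)/(-25.017)] = 3.20·0.54849 = 1.7552 g/L.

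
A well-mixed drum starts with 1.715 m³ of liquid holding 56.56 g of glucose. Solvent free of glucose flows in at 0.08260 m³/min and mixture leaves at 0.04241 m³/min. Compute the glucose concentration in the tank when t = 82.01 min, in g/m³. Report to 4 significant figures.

3.641 g/m³

Let m(t) be the amount of glucose. Volume: V(t) = V₀ + (Q_in − Q_out) t = 1.715 + 0.0401900 t; V(82.01) = 5.01098 m³.
Solute balance: dm/dt = 0 − Q_out C = −Q_out m/V(t).
dm/m = −Q_out dt/(V₀ + 0.0401900 t); integrating gives ln(m/m₀) = −(Q_out/(Q_in−Q_out)) ln(V/V₀).
m = m₀ (V₀/V)^(Q_out/(Q_in−Q_out)) = 56.56 × (1.715/5.01098)^(1.05524) = 18.2444 g.
C = m/V = 18.2444/5.01098 = 3.64088 g/m³.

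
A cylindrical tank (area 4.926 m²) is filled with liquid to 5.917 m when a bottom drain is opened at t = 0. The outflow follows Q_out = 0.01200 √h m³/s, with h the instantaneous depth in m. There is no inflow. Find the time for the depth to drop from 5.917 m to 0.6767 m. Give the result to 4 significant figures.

1322 s

A dh/dt = −Q_out = −0.01200 √h.
∫ h^(−1/2) dh = −(0.01200/A) ∫ dt, giving 2√h = 2√h₀ − (0.01200/A) t.
t = 2A(√h₀ − √h)/0.01200 = 2·4.926·(√5.917 − √0.6767)/0.01200
  = 9.85200 × (2.43249 − 0.822618) / 0.01200 = 1321.70 s.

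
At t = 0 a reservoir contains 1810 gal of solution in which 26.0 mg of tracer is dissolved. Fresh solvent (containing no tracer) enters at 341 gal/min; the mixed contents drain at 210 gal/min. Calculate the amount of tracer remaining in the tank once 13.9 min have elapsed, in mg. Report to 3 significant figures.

Total volume: dV/dt = Q_in − Q_out = 131.00 gal/min, so V(t) = 1810 + 131.00 t and V(13.9) = 3630.9 gal.
Solute balance: dm/dt = 0 − Q_out C = −Q_out m/V(t).
Separate: dm/m = −Q_out dt/V(t) ⇒ ln(m/m₀) = −(Q_out/(Q_in−Q_out)) ln(V/V₀).
m = m₀ (V₀/V)^(Q_out/(Q_in−Q_out)) = 26.0 × (1810/3630.9)^(1.6031) = 8.5175 mg.

8.52 mg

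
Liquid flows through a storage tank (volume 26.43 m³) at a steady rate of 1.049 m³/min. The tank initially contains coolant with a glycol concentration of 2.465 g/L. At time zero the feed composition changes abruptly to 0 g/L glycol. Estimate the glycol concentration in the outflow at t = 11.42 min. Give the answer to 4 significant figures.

1.567 g/L

Unsteady species balance (constant V, well mixed): V dC/dt = Q(C_in − C).
Rewrite as dC/dt + C/τ = C_in/τ, τ = V/Q = 25.1954 min.
Integrating: C(t) = C_in + (C₀ − C_in) e^(−t/τ).
C(11.42) = 0 + (2.465 − 0)·e^(−11.42/25.1954) = 0 + (2.46500)·0.635555 = 1.56664 g/L.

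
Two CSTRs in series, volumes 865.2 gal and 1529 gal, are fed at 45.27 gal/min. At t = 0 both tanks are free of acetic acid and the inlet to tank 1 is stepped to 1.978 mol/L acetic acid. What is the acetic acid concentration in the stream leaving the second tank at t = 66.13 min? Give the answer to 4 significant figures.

Time constants: τᵢ = Vᵢ/Q for each well-mixed tank.
τ₁ = 865.2/45.27 = 19.1120 min; τ₂ = 1529/45.27 = 33.7751 min.
Solving the cascade with C₁(0)=C₂(0)=0 gives C₂(t) = C_in[1 − (τ₁ e^(−t/τ₁) − τ₂ e^(−t/τ₂))/(τ₁ − τ₂)].
At t = 66.13: e^(−t/τ₁) = 0.0314257, e^(−t/τ₂) = 0.141148.
C₂ = 1.978·[1 − (19.1120·0.0314257 − 33.7751·0.141148)/(-14.6631)] = 1.978·0.715840 = 1.41593 mol/L.

1.416 mol/L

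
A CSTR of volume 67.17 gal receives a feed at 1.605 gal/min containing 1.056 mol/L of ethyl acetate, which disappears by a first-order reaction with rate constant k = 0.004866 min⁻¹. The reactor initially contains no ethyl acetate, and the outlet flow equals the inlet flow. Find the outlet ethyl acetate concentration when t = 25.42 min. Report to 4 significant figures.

Species balance: V dC/dt = Q C_in − Q C − k V C.
This is linear with rate a = Q/V + k = 0.0287606 min⁻¹.
C_ss = Q C_in/(Q + kV) = 0.877336 mol/L; C(t) = C_ss + (C₀ − C_ss) e^(−a t).
C(25.42) = 0.877336 + (-0.877336)·e^(−0.0287606·25.42) = 0.877336 + (-0.877336)·0.481382 = 0.455002 mol/L.

0.4550 mol/L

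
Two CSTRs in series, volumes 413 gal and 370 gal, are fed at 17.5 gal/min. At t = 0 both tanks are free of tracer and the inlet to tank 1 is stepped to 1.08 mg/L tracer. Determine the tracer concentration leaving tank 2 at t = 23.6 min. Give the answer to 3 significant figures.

Each tank obeys Vᵢ dCᵢ/dt = Q(Cᵢ₋₁ − Cᵢ), so τᵢ = Vᵢ/Q.
τ₁ = 413/17.5 = 23.600 min; τ₂ = 370/17.5 = 21.143 min.
Tank 1: C₁ = C_in(1 − e^(−t/τ₁)). Tank 2 (τ₁ ≠ τ₂): C₂ = C_in[1 − (τ₁ e^(−t/τ₁) − τ₂ e^(−t/τ₂))/(τ₁ − τ₂)].
At t = 23.6: e^(−t/τ₁) = 0.36788, e^(−t/τ₂) = 0.32752.
C₂ = 1.08·[1 − (23.600·0.36788 − 21.143·0.32752)/(2.4571)] = 1.08·0.28481 = 0.30760 mg/L.

0.308 mg/L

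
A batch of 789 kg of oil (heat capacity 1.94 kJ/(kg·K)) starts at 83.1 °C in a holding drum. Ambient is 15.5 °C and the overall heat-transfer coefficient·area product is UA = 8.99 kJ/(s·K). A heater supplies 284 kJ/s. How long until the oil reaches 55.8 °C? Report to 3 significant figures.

242 s

Heat balance on the well-mixed liquid: M c_p dT/dt = −UA(T − T_amb) + Q̇.
τ = M c_p/UA = 170.26 s; T_ss = T_amb + Q̇/UA = 15.5 + 284/8.99 = 47.091 °C.
T(t) = T_ss + (T₀ − T_ss)e^(−t/τ); set T = 55.8:
t = −τ ln[(T − T_ss)/(T₀ − T_ss)] = −170.26 · ln(0.24186) = 241.67 s.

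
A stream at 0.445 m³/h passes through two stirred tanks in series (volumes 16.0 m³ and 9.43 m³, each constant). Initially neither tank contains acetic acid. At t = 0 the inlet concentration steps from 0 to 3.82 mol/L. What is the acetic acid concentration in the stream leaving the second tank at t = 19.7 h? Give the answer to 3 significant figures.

Each tank obeys Vᵢ dCᵢ/dt = Q(Cᵢ₋₁ − Cᵢ), so τᵢ = Vᵢ/Q.
τ₁ = 16.0/0.445 = 35.955 h; τ₂ = 9.43/0.445 = 21.191 h.
Tank 1: C₁ = C_in(1 − e^(−t/τ₁)). Tank 2 (τ₁ ≠ τ₂): C₂ = C_in[1 − (τ₁ e^(−t/τ₁) − τ₂ e^(−t/τ₂))/(τ₁ − τ₂)].
At t = 19.7: e^(−t/τ₁) = 0.57816, e^(−t/τ₂) = 0.39470.
C₂ = 3.82·[1 − (35.955·0.57816 − 21.191·0.39470)/(14.764)] = 3.82·0.15851 = 0.60552 mol/L.

0.606 mol/L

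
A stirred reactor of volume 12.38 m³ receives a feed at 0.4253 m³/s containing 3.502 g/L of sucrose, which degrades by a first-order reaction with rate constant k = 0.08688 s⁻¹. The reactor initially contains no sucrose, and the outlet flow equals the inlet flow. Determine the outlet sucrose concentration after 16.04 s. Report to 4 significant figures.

0.8504 g/L

V dC/dt = Q(C_in − C) − k V C.
This is linear with rate a = Q/V + k = 0.121234 s⁻¹.
C_ss = Q C_in/(Q + kV) = 0.992355 g/L; C(t) = C_ss + (C₀ − C_ss) e^(−a t).
C(16.04) = 0.992355 + (-0.992355)·e^(−0.121234·16.04) = 0.992355 + (-0.992355)·0.143046 = 0.850403 g/L.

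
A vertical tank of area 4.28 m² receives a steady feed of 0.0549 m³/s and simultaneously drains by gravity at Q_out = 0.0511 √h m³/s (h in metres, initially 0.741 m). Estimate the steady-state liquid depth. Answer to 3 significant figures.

Level balance: A dh/dt = 0.0549 − 0.0511 √h. Setting dh/dt = 0:
Q_in = 0.0511 √h_ss ⇒ √h_ss = 0.0549/0.0511 = 1.0744.
h_ss = 1.0744² = 1.1543 m. (Since h₀ = 0.741 m < h_ss, the level will rise toward this value.)

1.15 m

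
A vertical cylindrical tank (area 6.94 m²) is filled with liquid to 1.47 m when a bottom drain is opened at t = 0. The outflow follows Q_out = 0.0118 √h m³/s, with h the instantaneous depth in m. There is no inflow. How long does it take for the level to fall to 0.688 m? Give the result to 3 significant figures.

With no inflow, A dh/dt = −0.0118 √h.
This is separable: 2 d(√h)/dt = −0.0118/A, so √h = √h₀ − (0.0118/(2A)) t.
t = 2A(√h₀ − √h)/0.0118 = 2·6.94·(√1.47 − √0.688)/0.0118
  = 13.880 × (1.2124 − 0.82946) / 0.0118 = 450.49 s.

450 s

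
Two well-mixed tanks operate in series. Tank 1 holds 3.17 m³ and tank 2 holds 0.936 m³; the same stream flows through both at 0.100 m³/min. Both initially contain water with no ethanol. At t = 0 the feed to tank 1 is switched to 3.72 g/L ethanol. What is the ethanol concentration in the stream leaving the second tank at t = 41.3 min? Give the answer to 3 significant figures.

2.30 g/L

Each tank obeys Vᵢ dCᵢ/dt = Q(Cᵢ₋₁ − Cᵢ), so τᵢ = Vᵢ/Q.
τ₁ = 3.17/0.100 = 31.700 min; τ₂ = 0.936/0.100 = 9.3600 min.
Solving the cascade with C₁(0)=C₂(0)=0 gives C₂(t) = C_in[1 − (τ₁ e^(−t/τ₁) − τ₂ e^(−t/τ₂))/(τ₁ − τ₂)].
At t = 41.3: e^(−t/τ₁) = 0.27176, e^(−t/τ₂) = 0.012126.
C₂ = 3.72·[1 − (31.700·0.27176 − 9.3600·0.012126)/(22.340)] = 3.72·0.61946 = 2.3044 g/L.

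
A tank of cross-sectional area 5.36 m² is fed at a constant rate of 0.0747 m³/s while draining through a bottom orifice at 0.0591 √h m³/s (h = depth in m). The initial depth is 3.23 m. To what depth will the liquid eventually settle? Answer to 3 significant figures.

1.60 m

Level balance: A dh/dt = 0.0747 − 0.0591 √h. Setting dh/dt = 0:
Q_in = 0.0591 √h_ss ⇒ √h_ss = 0.0747/0.0591 = 1.2640.
h_ss = 1.2640² = 1.5976 m. (Since h₀ = 3.23 m > h_ss, the level will fall toward this value.)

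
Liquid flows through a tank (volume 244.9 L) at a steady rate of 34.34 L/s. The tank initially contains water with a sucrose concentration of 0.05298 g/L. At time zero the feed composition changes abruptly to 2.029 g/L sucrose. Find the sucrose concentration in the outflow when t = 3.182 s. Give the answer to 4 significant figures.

0.7642 g/L

Unsteady species balance (constant V, well mixed): V dC/dt = Q(C_in − C).
So dC/dt = (C_in − C)/τ with τ = V/Q = 244.9/34.34 = 7.13162 s.
C approaches C_in exponentially: C(t) = C_in + (C₀ − C_in) e^(−t/τ).
C(3.182) = 2.029 + (0.05298 − 2.029)·e^(−3.182/7.13162) = 2.029 + (-1.97602)·0.640068 = 0.764214 g/L.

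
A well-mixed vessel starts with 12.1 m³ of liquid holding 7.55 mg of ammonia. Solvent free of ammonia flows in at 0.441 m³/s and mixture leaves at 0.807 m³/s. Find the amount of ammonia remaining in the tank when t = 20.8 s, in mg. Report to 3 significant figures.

0.847 mg

Let m(t) be the amount of ammonia. Volume: V(t) = V₀ + (Q_in − Q_out) t = 12.1 − 0.36600 t; V(20.8) = 4.4872 m³.
Species balance (pure solvent in): dm/dt = −Q_out · m/V(t).
dm/m = −Q_out dt/(V₀ − 0.36600 t); integrating gives ln(m/m₀) = −(Q_out/(Q_in−Q_out)) ln(V/V₀).
m = m₀ (V₀/V)^(Q_out/(Q_in−Q_out)) = 7.55 × (12.1/4.4872)^(-2.2049) = 0.84732 mg.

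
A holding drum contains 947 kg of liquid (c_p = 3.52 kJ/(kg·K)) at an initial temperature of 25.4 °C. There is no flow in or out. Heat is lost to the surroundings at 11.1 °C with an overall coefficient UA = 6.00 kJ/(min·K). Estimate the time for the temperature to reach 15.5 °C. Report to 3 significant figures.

655 min

Lumped-capacitance energy balance: M c_p dT/dt = UA(T_amb − T).
τ = M c_p/UA = 555.57 min; T_ss = T_amb = 11.100 °C.
T(t) = T_ss + (T₀ − T_ss)e^(−t/τ); set T = 15.5:
t = −τ ln[(T − T_ss)/(T₀ − T_ss)] = −555.57 · ln(0.30769) = 654.83 min.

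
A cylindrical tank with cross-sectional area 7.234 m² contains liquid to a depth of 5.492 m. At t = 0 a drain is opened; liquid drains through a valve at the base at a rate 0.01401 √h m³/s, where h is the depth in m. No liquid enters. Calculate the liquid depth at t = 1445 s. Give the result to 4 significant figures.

A dh/dt = −Q_out = −0.01401 √h.
∫ h^(−1/2) dh = −(0.01401/A) ∫ dt, giving 2√h = 2√h₀ − (0.01401/A) t.
√h = √5.492 − 0.01401·1445/(2·7.234) = 2.34350 − 1.39926 = 0.944245.
h = 0.944245² = 0.891598 m.

0.8916 m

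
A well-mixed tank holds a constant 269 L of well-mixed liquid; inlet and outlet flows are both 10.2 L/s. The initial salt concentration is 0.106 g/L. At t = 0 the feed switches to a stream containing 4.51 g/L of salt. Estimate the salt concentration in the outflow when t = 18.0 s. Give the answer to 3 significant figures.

2.28 g/L

Accumulation = in − out for the solute gives V dC/dt = Q(C_in − C).
Rewrite as dC/dt + C/τ = C_in/τ, τ = V/Q = 26.373 s.
Solution: C(t) = C_in + (C₀ − C_in) e^(−t/τ).
C(18.0) = 4.51 + (0.106 − 4.51)·e^(−18.0/26.373) = 4.51 + (-4.4040)·0.50534 = 2.2845 g/L.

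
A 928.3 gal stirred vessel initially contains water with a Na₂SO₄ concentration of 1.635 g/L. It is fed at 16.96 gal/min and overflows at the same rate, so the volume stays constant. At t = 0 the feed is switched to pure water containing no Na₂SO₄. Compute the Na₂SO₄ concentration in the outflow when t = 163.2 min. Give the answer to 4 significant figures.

Mass balance on the solute (V constant): V dC/dt = Q(C_in − C).
So dC/dt = (C_in − C)/τ with τ = V/Q = 928.3/16.96 = 54.7347 min.
This is linear first-order; C(t) = C_in + (C₀ − C_in) e^(−t/τ).
C(163.2) = 0 + (1.635 − 0)·e^(−163.2/54.7347) = 0 + (1.63500)·0.0507088 = 0.0829088 g/L.

0.08291 g/L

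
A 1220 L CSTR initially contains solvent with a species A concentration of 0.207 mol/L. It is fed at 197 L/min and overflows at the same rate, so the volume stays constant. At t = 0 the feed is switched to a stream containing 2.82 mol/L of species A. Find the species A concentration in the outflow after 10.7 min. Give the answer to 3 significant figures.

2.36 mol/L

Mass balance on the solute (V constant): V dC/dt = Q(C_in − C).
So dC/dt = (C_in − C)/τ with τ = V/Q = 1220/197 = 6.1929 min.
Integrating: C(t) = C_in + (C₀ − C_in) e^(−t/τ).
C(10.7) = 2.82 + (0.207 − 2.82)·e^(−10.7/6.1929) = 2.82 + (-2.6130)·0.17768 = 2.3557 mol/L.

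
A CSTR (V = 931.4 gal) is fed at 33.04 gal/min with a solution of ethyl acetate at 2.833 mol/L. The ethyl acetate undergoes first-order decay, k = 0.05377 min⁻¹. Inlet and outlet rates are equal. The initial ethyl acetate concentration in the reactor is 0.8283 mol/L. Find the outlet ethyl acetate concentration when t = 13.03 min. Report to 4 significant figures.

1.033 mol/L

Species balance: V dC/dt = Q C_in − Q C − k V C.
dC/dt = (Q/V) C_in − (Q/V + k) C; effective rate a = Q/V + k = 0.0354735 + 0.05377 = 0.0892435 min⁻¹.
C_ss = Q C_in/(Q + kV) = 1.12609 mol/L; C(t) = C_ss + (C₀ − C_ss) e^(−a t).
C(13.03) = 1.12609 + (-0.297792)·e^(−0.0892435·13.03) = 1.12609 + (-0.297792)·0.312596 = 1.03300 mol/L.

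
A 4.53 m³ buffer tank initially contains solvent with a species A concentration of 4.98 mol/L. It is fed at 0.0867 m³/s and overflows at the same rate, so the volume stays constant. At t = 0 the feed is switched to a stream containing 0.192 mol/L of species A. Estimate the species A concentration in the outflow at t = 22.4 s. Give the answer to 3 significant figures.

3.31 mol/L

Mass balance on the solute (V constant): V dC/dt = Q(C_in − C).
Rewrite as dC/dt + C/τ = C_in/τ, τ = V/Q = 52.249 s.
Integrating: C(t) = C_in + (C₀ − C_in) e^(−t/τ).
C(22.4) = 0.192 + (4.98 − 0.192)·e^(−22.4/52.249) = 0.192 + (4.7880)·0.65135 = 3.3106 mol/L.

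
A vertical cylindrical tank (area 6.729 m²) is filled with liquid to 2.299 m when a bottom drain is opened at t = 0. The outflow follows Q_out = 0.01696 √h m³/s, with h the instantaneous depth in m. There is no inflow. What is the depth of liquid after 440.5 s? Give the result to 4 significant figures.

0.9238 m

A dh/dt = −Q_out = −0.01696 √h.
Separate and integrate: 2(√h − √h₀) = −(0.01696/A) t.
√h = √2.299 − 0.01696·440.5/(2·6.729) = 1.51625 − 0.555126 = 0.961120.
h = 0.961120² = 0.923751 m.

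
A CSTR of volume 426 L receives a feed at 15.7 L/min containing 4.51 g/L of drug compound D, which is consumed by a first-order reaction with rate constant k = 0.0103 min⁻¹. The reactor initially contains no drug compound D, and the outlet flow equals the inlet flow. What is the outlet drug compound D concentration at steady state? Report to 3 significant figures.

3.52 g/L

Species balance: V dC/dt = Q C_in − Q C − k V C.
At steady state: 0 = Q C_in − (Q + kV) C_ss, so C_ss = Q C_in/(Q + kV).
C_ss = 15.7·4.51/(15.7 + 0.0103·426) = 70.807/20.088 = 3.5249 g/L.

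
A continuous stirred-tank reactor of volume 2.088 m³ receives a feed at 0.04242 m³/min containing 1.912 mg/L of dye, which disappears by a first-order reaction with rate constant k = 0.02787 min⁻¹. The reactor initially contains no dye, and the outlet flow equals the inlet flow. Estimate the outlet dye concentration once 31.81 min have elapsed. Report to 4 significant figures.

V dC/dt = Q(C_in − C) − k V C.
This is linear with rate a = Q/V + k = 0.0481861 min⁻¹.
C_ss = Q C_in/(Q + kV) = 0.806132 mg/L; C(t) = C_ss + (C₀ − C_ss) e^(−a t).
C(31.81) = 0.806132 + (-0.806132)·e^(−0.0481861·31.81) = 0.806132 + (-0.806132)·0.215930 = 0.632064 mg/L.

0.6321 mg/L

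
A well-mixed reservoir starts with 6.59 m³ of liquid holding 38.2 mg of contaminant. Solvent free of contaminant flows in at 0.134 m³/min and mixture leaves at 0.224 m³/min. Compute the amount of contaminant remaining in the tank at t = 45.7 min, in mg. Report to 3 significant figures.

3.34 mg

Let m(t) be the amount of contaminant. Volume: V(t) = V₀ + (Q_in − Q_out) t = 6.59 − 0.090000 t; V(45.7) = 2.4770 m³.
Species balance (pure solvent in): dm/dt = −Q_out · m/V(t).
Separate: dm/m = −Q_out dt/V(t) ⇒ ln(m/m₀) = −(Q_out/(Q_in−Q_out)) ln(V/V₀).
m = m₀ (V₀/V)^(Q_out/(Q_in−Q_out)) = 38.2 × (6.59/2.4770)^(-2.4889) = 3.3449 mg.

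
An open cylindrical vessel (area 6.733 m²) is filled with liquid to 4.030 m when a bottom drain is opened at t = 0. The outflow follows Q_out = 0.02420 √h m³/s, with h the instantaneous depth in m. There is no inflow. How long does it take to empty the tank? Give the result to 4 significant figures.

A dh/dt = −Q_out = −0.02420 √h.
Separate and integrate: 2(√h − √h₀) = −(0.02420/A) t.
Set h = 0: 2√h₀ = (0.02420/A) t_empty ⇒ t_empty = 2A√h₀/0.02420.
t_empty = 2·6.733·√4.030/0.02420 = 13.4660·2.00749/0.02420 = 1117.06 s.

1117 s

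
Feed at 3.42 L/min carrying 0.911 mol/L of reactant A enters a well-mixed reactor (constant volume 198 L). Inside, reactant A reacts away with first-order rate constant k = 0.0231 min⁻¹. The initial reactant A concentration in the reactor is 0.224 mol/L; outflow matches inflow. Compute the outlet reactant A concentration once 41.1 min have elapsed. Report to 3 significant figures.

0.358 mol/L

V dC/dt = Q(C_in − C) − k V C.
dC/dt = (Q/V) C_in − (Q/V + k) C; effective rate a = Q/V + k = 0.017273 + 0.0231 = 0.040373 min⁻¹.
C_ss = Q C_in/(Q + kV) = 0.38975 mol/L; C(t) = C_ss + (C₀ − C_ss) e^(−a t).
C(41.1) = 0.38975 + (-0.16575)·e^(−0.040373·41.1) = 0.38975 + (-0.16575)·0.19027 = 0.35822 mol/L.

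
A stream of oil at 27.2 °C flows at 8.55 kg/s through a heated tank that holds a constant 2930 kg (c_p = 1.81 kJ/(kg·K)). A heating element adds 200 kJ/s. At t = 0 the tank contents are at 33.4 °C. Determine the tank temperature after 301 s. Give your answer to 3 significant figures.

37.3 °C

Energy balance: M c_p dT/dt = ṁ c_p (T_in − T) + 200.
τ = M/ṁ = 342.69 s; T_ss = T_in + Q̇/(ṁ c_p) = 27.2 + 200/(8.55·1.81) = 40.124 °C.
Solution: T(t) = T_ss + (T₀ − T_ss) e^(−t/τ).
T(301) = 40.124 + (-6.7237)·e^(−301/342.69) = 40.124 + (-6.7237)·0.41547 = 37.330 °C.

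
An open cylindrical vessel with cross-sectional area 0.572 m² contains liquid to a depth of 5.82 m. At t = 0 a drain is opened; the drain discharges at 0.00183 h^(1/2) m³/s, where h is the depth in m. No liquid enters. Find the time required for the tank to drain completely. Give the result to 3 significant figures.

With no inflow, A dh/dt = −0.00183 √h.
Separate and integrate: 2(√h − √h₀) = −(0.00183/A) t.
Set h = 0: 2√h₀ = (0.00183/A) t_empty ⇒ t_empty = 2A√h₀/0.00183.
t_empty = 2·0.572·√5.82/0.00183 = 1.1440·2.4125/0.00183 = 1508.1 s.

1510 s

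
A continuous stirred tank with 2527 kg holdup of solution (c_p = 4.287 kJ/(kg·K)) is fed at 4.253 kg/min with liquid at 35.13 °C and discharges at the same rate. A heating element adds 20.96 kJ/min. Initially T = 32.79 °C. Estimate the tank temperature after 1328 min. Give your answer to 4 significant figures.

Energy balance: M c_p dT/dt = ṁ c_p (T_in − T) + 20.96.
τ = M/ṁ = 594.169 min; T_ss = T_in + Q̇/(ṁ c_p) = 35.13 + 20.96/(4.253·4.287) = 36.2796 °C.
Integrating: T(t) = T_ss + (T₀ − T_ss) e^(−t/τ).
T(1328) = 36.2796 + (-3.48959)·e^(−1328/594.169) = 36.2796 + (-3.48959)·0.106986 = 35.9063 °C.

35.91 °C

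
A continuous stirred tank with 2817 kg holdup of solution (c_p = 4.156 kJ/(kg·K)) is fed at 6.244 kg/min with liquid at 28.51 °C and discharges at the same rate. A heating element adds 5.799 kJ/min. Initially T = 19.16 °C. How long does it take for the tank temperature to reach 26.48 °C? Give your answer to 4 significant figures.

652.6 min

Unsteady energy balance on the tank contents: M c_p dT/dt = ṁ c_p (T_in − T) + 5.799.
τ = M/ṁ = 451.153 min; T_ss = T_in + Q̇/(ṁ c_p) = 28.7335 °C.
T(t) = T_ss + (T₀ − T_ss) e^(−t/τ). Set T = 26.48:
e^(−t/τ) = (26.48 − 28.7335)/(19.16 − 28.7335) = 0.235387
t = −451.153 · ln(0.235387) = 652.604 min.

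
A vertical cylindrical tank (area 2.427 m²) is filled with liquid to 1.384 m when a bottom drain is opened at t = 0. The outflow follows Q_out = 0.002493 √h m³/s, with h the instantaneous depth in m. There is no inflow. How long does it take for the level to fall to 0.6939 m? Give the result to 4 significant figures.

668.7 s

With no inflow, A dh/dt = −0.002493 √h.
This is separable: 2 d(√h)/dt = −0.002493/A, so √h = √h₀ − (0.002493/(2A)) t.
t = 2A(√h₀ − √h)/0.002493 = 2·2.427·(√1.384 − √0.6939)/0.002493
  = 4.85400 × (1.17644 − 0.833007) / 0.002493 = 668.673 s.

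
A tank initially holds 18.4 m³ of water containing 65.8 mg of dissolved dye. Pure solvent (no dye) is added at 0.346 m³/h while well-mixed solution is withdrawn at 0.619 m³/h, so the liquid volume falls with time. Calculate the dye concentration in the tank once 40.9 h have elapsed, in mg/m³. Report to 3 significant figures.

1.10 mg/m³

Total volume: dV/dt = Q_in − Q_out = -0.27300 m³/h, so V(t) = 18.4 − 0.27300 t and V(40.9) = 7.2343 m³.
Solute balance: dm/dt = 0 − Q_out C = −Q_out m/V(t).
dm/m = −Q_out dt/(V₀ − 0.27300 t); integrating gives ln(m/m₀) = −(Q_out/(Q_in−Q_out)) ln(V/V₀).
m = m₀ (V₀/V)^(Q_out/(Q_in−Q_out)) = 65.8 × (18.4/7.2343)^(-2.2674) = 7.9245 mg.
C = m/V = 7.9245/7.2343 = 1.0954 mg/m³.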